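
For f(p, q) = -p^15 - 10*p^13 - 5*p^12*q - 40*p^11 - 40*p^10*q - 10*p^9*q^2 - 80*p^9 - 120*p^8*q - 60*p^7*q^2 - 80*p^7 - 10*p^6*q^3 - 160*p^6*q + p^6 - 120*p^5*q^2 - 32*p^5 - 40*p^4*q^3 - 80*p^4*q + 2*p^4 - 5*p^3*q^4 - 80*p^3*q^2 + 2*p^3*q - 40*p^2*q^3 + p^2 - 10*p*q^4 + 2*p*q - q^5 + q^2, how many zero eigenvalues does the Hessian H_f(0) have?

Hessian at 0 has rank 1.

1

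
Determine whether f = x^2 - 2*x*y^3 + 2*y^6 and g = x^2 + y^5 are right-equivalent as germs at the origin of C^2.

No.

The Hessian of f at 0 has rank 1. Corank 1: A-series; mu = 5 gives A_5. The Hessian of g at 0 has rank 1. Corank 1: A-series; mu = 4 gives A_4. f is A_5 but g is A_4, hence not right-equivalent.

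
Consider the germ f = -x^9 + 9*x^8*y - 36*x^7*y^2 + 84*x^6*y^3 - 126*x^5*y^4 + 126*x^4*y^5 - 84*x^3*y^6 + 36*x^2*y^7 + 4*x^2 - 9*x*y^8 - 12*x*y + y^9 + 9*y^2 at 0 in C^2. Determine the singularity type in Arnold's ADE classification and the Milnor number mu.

Type A8, Milnor number mu = 8.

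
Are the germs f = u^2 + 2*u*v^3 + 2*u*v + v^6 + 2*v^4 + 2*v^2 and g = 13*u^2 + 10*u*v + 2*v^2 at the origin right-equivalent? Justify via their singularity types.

Yes.

The Hessian of f at 0 has rank 2. Corank 0: nondegenerate Morse point, so A_1. The Hessian of g at 0 has rank 2. Corank 0: nondegenerate Morse point, so A_1. Both have type A_1, hence right-equivalent.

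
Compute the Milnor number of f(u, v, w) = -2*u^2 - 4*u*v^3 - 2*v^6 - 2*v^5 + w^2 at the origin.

The Hessian of f at 0 is [[-4, 0, 0], [0, 0, 0], [0, 0, 2]] with rank 2, so corank 1. A Groebner basis of the Jacobian ideal J(f) in C{u,v,w} is {u + v^3, u^2, u*v, w}; counting standard monomials gives mu = 4. Corank 1: A-series; mu = 4 gives A_4.

4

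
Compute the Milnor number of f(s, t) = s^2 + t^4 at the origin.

3

The Hessian of f at 0 is [[2, 0], [0, 0]] with rank 1, so corank 1. A Groebner basis of the Jacobian ideal J(f) in C{s,t} is {t^3, s}; counting standard monomials gives mu = 3. Corank 1: A-series; mu = 3 gives A_3.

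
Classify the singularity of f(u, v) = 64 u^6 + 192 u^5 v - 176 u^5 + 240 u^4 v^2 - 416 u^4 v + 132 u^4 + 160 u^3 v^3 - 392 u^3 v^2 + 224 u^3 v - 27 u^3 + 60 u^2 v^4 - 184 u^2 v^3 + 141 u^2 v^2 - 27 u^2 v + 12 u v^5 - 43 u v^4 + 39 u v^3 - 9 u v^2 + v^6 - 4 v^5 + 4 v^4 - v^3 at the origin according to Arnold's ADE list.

E_7

The Hessian of f at 0 has rank 0. Corank 2; j^3 = -(3*u + v)^3 is a perfect cube, so E-series; the 4-jet and mu = 7 give E_7.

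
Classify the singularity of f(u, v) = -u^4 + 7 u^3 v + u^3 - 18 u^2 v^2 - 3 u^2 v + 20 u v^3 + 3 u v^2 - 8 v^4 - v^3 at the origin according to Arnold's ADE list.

E_7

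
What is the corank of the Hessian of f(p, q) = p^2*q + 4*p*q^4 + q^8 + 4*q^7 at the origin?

2

Hessian at 0 has rank 0.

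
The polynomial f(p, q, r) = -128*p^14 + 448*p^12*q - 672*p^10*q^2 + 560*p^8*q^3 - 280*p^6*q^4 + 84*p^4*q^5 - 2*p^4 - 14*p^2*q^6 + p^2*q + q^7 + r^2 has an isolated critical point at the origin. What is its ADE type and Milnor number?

Type D_8, Milnor number mu = 8.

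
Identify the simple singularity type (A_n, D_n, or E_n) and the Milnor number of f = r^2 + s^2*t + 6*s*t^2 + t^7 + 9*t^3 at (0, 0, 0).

Type D_{8}, Milnor number mu = 8.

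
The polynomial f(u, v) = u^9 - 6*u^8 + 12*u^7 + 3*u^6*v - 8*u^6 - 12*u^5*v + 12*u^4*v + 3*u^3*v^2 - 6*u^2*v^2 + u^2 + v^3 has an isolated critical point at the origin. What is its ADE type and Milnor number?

Type A2, Milnor number mu = 2.

The Hessian of f at 0 has rank 1. Corank 1: A-series; mu = 2 gives A_2.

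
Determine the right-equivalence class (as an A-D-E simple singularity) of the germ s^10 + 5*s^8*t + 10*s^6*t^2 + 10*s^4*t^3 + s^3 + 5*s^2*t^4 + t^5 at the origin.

E_8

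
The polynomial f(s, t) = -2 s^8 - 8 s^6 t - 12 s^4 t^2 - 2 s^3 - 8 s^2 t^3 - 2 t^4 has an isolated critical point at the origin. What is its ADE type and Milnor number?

The Hessian of f at 0 has rank 0. Corank 2; j^3 = -2*s^3 is a perfect cube, so E-series; the 4-jet and mu = 6 give E_6.

Type E_{6}, Milnor number mu = 6.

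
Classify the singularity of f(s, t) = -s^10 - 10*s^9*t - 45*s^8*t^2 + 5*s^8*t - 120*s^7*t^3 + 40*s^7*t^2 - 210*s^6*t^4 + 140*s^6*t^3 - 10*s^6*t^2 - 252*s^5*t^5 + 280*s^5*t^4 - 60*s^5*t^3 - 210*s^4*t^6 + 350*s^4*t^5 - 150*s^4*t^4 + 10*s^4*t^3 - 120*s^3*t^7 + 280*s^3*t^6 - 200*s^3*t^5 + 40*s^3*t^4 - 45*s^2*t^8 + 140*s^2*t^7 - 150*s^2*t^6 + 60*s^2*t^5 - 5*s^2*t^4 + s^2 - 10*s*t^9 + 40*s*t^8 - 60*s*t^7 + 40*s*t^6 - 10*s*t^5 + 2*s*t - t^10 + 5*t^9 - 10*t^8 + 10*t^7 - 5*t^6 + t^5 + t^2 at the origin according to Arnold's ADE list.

A_4

The Hessian of f at 0 has rank 1. Corank 1: A-series; mu = 4 gives A_4.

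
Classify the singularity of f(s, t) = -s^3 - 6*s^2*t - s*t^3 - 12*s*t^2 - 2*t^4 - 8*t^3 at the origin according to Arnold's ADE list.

E7

The Hessian of f at 0 is [[0, 0], [0, 0]] with rank 0, so corank 2. A Groebner basis of the Jacobian ideal J(f) in C{s,t} is {s^3 + 6*s^2*t + 48*s^2 + 192*s*t + 192*t^2, -6*s^2 + s*t^2 - 24*s*t - 24*t^2, 3*s^2 + 12*s*t + t^3 + 12*t^2}; counting standard monomials gives mu = 7. Corank 2; j^3 = -(s + 2*t)^3 is a perfect cube, so E-series; the 4-jet and mu = 7 give E_7.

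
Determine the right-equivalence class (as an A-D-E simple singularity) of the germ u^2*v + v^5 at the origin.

The Hessian of f at 0 is [[0, 0], [0, 0]] with rank 0, so corank 2. A Groebner basis of the Jacobian ideal J(f) in C{u,v} is {u^2/5 + v^4, u^3, u*v}; counting standard monomials gives mu = 6. Corank 2; j^3 = u^2*v has shape L^2 M (L != M), so D-series; mu = 6 gives D_6.

D_6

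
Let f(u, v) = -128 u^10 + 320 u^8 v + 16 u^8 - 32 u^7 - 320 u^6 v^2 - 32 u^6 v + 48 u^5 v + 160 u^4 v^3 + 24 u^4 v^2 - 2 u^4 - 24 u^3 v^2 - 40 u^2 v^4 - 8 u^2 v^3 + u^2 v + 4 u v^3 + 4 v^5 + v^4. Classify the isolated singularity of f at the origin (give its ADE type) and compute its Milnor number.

The Hessian of f at 0 is [[0, 0], [0, 0]] with rank 0, so corank 2. A Groebner basis of the Jacobian ideal J(f) in C{u,v} is {u*v^2, u*v/2 + v^3, u^2 - 2*u*v}; counting standard monomials gives mu = 5. Corank 2; j^3 = u^2*v has shape L^2 M (L != M), so D-series; mu = 5 gives D_5.

Type D_5, Milnor number mu = 5.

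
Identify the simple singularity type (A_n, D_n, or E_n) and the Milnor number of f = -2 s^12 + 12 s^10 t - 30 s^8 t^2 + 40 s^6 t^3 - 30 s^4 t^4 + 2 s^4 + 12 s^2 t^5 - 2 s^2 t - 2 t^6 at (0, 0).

Type D7, Milnor number mu = 7.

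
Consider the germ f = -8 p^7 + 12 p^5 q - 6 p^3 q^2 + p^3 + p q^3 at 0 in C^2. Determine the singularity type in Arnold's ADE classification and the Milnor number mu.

The Hessian of f at 0 is [[0, 0], [0, 0]] with rank 0, so corank 2. A Groebner basis of the Jacobian ideal J(f) in C{p,q} is {p^3, p*q^2, 3*p^2 + q^3}; counting standard monomials gives mu = 7. Corank 2; j^3 = p^3 is a perfect cube, so E-series; the 4-jet and mu = 7 give E_7.

Type E_{7}, Milnor number mu = 7.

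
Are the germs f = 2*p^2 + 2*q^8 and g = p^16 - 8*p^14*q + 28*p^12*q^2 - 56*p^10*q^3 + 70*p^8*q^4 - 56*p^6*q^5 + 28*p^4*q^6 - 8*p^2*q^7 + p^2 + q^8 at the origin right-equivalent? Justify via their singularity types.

Yes.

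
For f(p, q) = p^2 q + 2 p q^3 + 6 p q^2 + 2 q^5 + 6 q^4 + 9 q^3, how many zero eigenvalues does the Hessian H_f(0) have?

The Hessian at 0 is [[0, 0], [0, 0]] of rank 0; hence corank 2.

2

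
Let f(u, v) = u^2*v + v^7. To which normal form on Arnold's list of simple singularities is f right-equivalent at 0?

The Hessian of f at 0 has rank 0. Corank 2; j^3 = u^2*v has shape L^2 M (L != M), so D-series; mu = 8 gives D_8.

D8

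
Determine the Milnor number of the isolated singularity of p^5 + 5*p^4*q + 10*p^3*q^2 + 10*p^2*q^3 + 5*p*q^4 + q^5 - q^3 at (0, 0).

8

The Hessian of f at 0 is [[0, 0], [0, 0]] with rank 0, so corank 2. A Groebner basis of the Jacobian ideal J(f) in C{p,q} is {p^4 + 4*p^3*q, q^2}; counting standard monomials gives mu = 8. Corank 2; j^3 = -q^3 is a perfect cube, so E-series; the 5-jet and mu = 8 give E_8.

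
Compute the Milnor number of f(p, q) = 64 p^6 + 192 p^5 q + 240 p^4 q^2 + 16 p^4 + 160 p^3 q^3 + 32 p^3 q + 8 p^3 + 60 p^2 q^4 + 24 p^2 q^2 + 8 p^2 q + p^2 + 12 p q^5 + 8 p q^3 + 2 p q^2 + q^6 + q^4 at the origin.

5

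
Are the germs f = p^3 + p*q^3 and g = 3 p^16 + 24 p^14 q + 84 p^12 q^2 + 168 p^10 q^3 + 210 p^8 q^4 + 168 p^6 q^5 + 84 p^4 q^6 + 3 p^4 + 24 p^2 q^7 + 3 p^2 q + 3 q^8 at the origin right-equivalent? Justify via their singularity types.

The Hessian of f at 0 has rank 0. Corank 2; j^3 = p^3 is a perfect cube, so E-series; the 4-jet and mu = 7 give E_7. The Hessian of g at 0 has rank 0. Corank 2; j^3 = 3*p^2*q has shape L^2 M (L != M), so D-series; mu = 9 gives D_9. f is E_7 but g is D_9, hence not right-equivalent.

No.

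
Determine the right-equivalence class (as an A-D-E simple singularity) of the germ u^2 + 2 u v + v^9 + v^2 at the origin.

A_8

The Hessian of f at 0 is [[2, 2], [2, 2]] with rank 1, so corank 1. A Groebner basis of the Jacobian ideal J(f) in C{u,v} is {v^8, u + v}; counting standard monomials gives mu = 8. Corank 1: A-series; mu = 8 gives A_8.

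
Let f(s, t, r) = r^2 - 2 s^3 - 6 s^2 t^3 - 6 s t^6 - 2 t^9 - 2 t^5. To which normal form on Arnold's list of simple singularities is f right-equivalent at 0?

The Hessian of f at 0 is [[0, 0, 0], [0, 0, 0], [0, 0, 2]] with rank 1, so corank 2. A Groebner basis of the Jacobian ideal J(f) in C{s,t,r} is {s^2/2 + s*t^3, t^4, s^3, s^2*t, r}; counting standard monomials gives mu = 8. Corank 2; j^3 = -2*s^3 is a perfect cube, so E-series; the 5-jet and mu = 8 give E_8.

E_{8}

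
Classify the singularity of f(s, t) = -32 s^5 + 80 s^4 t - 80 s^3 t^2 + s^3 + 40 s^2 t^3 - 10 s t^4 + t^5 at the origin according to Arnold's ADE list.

E_8

The Hessian of f at 0 has rank 0. Corank 2; j^3 = s^3 is a perfect cube, so E-series; the 5-jet and mu = 8 give E_8.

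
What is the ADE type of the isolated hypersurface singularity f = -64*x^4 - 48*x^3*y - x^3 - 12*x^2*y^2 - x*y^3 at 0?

E_7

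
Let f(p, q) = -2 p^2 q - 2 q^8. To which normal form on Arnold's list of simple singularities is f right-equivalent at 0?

The Hessian of f at 0 has rank 0. Corank 2; j^3 = -2*p^2*q has shape L^2 M (L != M), so D-series; mu = 9 gives D_9.

D_{9}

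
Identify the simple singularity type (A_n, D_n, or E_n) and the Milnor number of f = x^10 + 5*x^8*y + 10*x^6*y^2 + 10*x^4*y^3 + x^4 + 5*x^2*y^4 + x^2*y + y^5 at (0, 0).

Type D6, Milnor number mu = 6.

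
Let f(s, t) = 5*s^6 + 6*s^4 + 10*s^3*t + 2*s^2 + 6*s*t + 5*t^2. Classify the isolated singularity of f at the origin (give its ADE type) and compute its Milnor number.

The Hessian of f at 0 has rank 2. Corank 0: nondegenerate Morse point, so A_1.

Type A1, Milnor number mu = 1.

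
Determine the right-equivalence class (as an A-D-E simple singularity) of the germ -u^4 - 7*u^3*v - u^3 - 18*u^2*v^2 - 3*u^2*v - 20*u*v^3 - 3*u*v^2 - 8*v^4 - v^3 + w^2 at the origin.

E_{7}

The Hessian of f at 0 is [[0, 0, 0], [0, 0, 0], [0, 0, 2]] with rank 1, so corank 2. A Groebner basis of the Jacobian ideal J(f) in C{u,v,w} is {3*u^2 + 6*u*v + v^4 + v^3 + 3*v^2, u^3 + 9*u^2 + 18*u*v + 4*v^3 + 9*v^2, u^2*v - 5*u^2 - 10*u*v - 8*v^3/3 - 5*v^2, 2*u^2 + u*v^2 + 4*u*v + 5*v^3/3 + 2*v^2, w}; counting standard monomials gives mu = 7. Corank 2; j^3 = -(u + v)^3 is a perfect cube, so E-series; the 4-jet and mu = 7 give E_7.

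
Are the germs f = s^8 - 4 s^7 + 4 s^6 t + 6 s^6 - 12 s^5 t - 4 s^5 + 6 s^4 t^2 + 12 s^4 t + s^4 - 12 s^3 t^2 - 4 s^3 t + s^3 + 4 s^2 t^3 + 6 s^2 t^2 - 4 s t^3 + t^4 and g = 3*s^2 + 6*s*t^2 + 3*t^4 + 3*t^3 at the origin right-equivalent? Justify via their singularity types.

No.

The Hessian of f at 0 is [[0, 0], [0, 0]] with rank 0, so corank 2. A Groebner basis of the Jacobian ideal J(f) in C{s,t} is {t^4, s*t^2 - t^3/3, s^2}; counting standard monomials gives mu = 6. Corank 2; j^3 = s^3 is a perfect cube, so E-series; the 4-jet and mu = 6 give E_6. The Hessian of g at 0 is [[6, 0], [0, 0]] with rank 1, so corank 1. A Groebner basis of the Jacobian ideal J(g) in C{s,t} is {t^2, s}; counting standard monomials gives mu = 2. Corank 1: A-series; mu = 2 gives A_2. f is E_6 but g is A_2, hence not right-equivalent.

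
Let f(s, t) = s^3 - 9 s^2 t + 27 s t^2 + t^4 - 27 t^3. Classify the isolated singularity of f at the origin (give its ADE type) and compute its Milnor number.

The Hessian of f at 0 has rank 0. Corank 2; j^3 = (s - 3*t)^3 is a perfect cube, so E-series; the 4-jet and mu = 6 give E_6.

Type E6, Milnor number mu = 6.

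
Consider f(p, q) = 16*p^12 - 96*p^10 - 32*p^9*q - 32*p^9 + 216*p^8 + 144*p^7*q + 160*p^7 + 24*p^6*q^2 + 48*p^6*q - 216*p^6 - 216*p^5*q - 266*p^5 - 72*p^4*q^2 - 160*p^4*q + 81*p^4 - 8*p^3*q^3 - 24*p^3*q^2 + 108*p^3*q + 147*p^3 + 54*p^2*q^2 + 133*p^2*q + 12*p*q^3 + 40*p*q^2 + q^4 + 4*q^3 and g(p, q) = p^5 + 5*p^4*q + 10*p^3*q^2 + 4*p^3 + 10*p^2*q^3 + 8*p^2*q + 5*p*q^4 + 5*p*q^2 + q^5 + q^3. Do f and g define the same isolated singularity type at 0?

No.

The Hessian of f at 0 has rank 0. Corank 2; j^3 = (3*p + q)*(7*p + 2*q)^2 has shape L^2 M (L != M), so D-series; mu = 5 gives D_5. The Hessian of g at 0 has rank 0. Corank 2; j^3 = (p + q)*(2*p + q)^2 has shape L^2 M (L != M), so D-series; mu = 6 gives D_6. f is D_5 but g is D_6, hence not right-equivalent.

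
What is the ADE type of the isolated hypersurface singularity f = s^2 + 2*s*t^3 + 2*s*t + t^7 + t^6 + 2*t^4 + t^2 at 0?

A6

The Hessian of f at 0 has rank 1. Corank 1: A-series; mu = 6 gives A_6.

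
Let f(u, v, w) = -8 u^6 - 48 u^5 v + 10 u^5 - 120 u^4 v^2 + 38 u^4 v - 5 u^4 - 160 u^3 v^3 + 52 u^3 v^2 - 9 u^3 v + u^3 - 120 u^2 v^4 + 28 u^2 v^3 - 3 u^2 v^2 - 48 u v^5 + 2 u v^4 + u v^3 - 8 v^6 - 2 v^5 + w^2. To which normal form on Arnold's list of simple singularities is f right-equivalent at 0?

E7

The Hessian of f at 0 has rank 1. Corank 2; j^3 = u^3 is a perfect cube, so E-series; the 4-jet and mu = 7 give E_7.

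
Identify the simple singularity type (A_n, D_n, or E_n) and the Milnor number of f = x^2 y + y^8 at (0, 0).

The Hessian of f at 0 is [[0, 0], [0, 0]] with rank 0, so corank 2. A Groebner basis of the Jacobian ideal J(f) in C{x,y} is {x^2/8 + y^7, x^3, x*y}; counting standard monomials gives mu = 9. Corank 2; j^3 = x^2*y has shape L^2 M (L != M), so D-series; mu = 9 gives D_9.

Type D9, Milnor number mu = 9.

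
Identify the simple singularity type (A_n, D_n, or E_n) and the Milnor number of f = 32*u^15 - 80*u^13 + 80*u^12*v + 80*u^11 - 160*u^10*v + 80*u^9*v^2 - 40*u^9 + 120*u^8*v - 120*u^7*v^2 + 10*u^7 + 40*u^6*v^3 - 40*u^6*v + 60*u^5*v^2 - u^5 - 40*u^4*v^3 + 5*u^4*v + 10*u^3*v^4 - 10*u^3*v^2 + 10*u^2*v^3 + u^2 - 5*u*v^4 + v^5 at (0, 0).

Type A_{4}, Milnor number mu = 4.

The Hessian of f at 0 has rank 1. Corank 1: A-series; mu = 4 gives A_4.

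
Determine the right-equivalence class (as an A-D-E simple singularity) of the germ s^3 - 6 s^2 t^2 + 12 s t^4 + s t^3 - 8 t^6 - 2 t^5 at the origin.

The Hessian of f at 0 is [[0, 0], [0, 0]] with rank 0, so corank 2. A Groebner basis of the Jacobian ideal J(f) in C{s,t} is {-s^2/4 + t^4 - t^3/12, s^3, s^2*t + s^2/12 + t^3/36, -s^2/2 + s*t^2 - t^3/6}; counting standard monomials gives mu = 7. Corank 2; j^3 = s^3 is a perfect cube, so E-series; the 4-jet and mu = 7 give E_7.

E_7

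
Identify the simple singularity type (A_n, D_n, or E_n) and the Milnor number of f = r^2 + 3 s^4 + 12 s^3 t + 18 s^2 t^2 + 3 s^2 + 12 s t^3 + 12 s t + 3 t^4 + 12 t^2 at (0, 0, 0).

Type A3, Milnor number mu = 3.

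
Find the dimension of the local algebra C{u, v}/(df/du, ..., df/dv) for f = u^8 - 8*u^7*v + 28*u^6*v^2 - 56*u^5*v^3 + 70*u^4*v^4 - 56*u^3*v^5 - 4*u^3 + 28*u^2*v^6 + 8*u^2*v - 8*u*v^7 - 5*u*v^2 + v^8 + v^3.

The Hessian of f at 0 has rank 0. Corank 2; j^3 = -(u - v)*(2*u - v)^2 has shape L^2 M (L != M), so D-series; mu = 9 gives D_9.

9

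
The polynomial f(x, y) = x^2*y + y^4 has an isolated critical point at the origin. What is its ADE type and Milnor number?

Type D_{5}, Milnor number mu = 5.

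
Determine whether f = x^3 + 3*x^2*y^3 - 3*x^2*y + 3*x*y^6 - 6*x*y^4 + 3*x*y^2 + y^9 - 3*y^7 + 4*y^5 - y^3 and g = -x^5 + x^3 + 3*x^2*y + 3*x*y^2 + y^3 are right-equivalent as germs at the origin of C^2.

The Hessian of f at 0 has rank 0. Corank 2; j^3 = (x - y)^3 is a perfect cube, so E-series; the 5-jet and mu = 8 give E_8. The Hessian of g at 0 has rank 0. Corank 2; j^3 = (x + y)^3 is a perfect cube, so E-series; the 5-jet and mu = 8 give E_8. Both have type E_8, hence right-equivalent.

Yes.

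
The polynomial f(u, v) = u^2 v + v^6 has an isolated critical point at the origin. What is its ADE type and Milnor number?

The Hessian of f at 0 has rank 0. Corank 2; j^3 = u^2*v has shape L^2 M (L != M), so D-series; mu = 7 gives D_7.

Type D_{7}, Milnor number mu = 7.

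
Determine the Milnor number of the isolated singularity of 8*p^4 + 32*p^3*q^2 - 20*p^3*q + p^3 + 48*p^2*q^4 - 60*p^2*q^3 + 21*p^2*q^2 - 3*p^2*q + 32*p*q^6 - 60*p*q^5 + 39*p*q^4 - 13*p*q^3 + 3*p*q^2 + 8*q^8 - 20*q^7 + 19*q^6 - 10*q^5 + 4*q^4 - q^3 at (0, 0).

The Hessian of f at 0 is [[0, 0], [0, 0]] with rank 0, so corank 2. A Groebner basis of the Jacobian ideal J(f) in C{p,q} is {p^2/3 - 2*p*q/3 + q^4 + q^3/9 + q^2/3, p^3 - q^3, p^2*q + p^2/9 - 2*p*q/9 - 26*q^3/27 + q^2/9, p^2/9 + p*q^2 - 2*p*q/9 - 26*q^3/27 + q^2/9}; counting standard monomials gives mu = 7. Corank 2; j^3 = (p - q)^3 is a perfect cube, so E-series; the 4-jet and mu = 7 give E_7.

7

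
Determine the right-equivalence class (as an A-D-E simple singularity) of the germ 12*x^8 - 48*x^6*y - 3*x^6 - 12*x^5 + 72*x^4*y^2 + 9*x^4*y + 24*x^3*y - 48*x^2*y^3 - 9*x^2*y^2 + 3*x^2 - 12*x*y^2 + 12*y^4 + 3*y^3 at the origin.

The Hessian of f at 0 has rank 1. Corank 1: A-series; mu = 2 gives A_2.

A_2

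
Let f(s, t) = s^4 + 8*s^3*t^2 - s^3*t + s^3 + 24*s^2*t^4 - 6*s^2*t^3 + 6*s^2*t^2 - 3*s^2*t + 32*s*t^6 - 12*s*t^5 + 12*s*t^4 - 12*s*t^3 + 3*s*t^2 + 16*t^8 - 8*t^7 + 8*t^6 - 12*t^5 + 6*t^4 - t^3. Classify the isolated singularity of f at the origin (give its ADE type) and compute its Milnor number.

Type E_{7}, Milnor number mu = 7.

The Hessian of f at 0 is [[0, 0], [0, 0]] with rank 0, so corank 2. A Groebner basis of the Jacobian ideal J(f) in C{s,t} is {-s^2 + 2*s*t + t^4 - t^3/3 - t^2, s^3 + 5*s^2 - 10*s*t + 2*t^3/3 + 5*t^2, s^2*t + 3*s^2 - 6*s*t + 3*t^2, 4*s^2/3 + s*t^2 - 8*s*t/3 - 5*t^3/9 + 4*t^2/3}; counting standard monomials gives mu = 7. Corank 2; j^3 = (s - t)^3 is a perfect cube, so E-series; the 4-jet and mu = 7 give E_7.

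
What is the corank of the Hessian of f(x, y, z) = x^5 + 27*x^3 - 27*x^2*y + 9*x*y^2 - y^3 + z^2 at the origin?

The Hessian at 0 is [[0, 0, 0], [0, 0, 0], [0, 0, 2]] of rank 1; hence corank 2.

2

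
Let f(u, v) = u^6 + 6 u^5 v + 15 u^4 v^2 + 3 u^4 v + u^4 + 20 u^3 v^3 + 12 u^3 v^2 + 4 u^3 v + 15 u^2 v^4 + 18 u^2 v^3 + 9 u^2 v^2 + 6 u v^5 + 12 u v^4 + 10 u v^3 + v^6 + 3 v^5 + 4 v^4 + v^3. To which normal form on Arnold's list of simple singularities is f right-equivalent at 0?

E_{6}

The Hessian of f at 0 has rank 0. Corank 2; j^3 = v^3 is a perfect cube, so E-series; the 4-jet and mu = 6 give E_6.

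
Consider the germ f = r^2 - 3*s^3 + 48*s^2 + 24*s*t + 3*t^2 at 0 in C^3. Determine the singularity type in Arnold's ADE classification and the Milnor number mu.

Type A2, Milnor number mu = 2.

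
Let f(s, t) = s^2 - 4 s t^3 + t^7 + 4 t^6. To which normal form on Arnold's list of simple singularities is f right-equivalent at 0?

A_{6}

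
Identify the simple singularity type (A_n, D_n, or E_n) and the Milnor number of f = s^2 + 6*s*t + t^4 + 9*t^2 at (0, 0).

Type A_3, Milnor number mu = 3.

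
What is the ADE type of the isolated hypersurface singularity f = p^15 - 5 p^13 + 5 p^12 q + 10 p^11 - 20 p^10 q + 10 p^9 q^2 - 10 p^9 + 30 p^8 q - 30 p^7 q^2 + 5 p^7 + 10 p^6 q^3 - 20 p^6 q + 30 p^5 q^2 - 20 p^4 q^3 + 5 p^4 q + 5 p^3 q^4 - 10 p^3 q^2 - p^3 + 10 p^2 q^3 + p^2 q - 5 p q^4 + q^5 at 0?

D_6

The Hessian of f at 0 is [[0, 0], [0, 0]] with rank 0, so corank 2. A Groebner basis of the Jacobian ideal J(f) in C{p,q} is {p*q/5 + q^4, p*q^2, p^2 - p*q}; counting standard monomials gives mu = 6. Corank 2; j^3 = -p^2*(p - q) has shape L^2 M (L != M), so D-series; mu = 6 gives D_6.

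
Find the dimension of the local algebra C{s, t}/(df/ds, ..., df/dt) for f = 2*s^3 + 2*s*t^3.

7

The Hessian of f at 0 is [[0, 0], [0, 0]] with rank 0, so corank 2. A Groebner basis of the Jacobian ideal J(f) in C{s,t} is {s^3, s*t^2, 3*s^2 + t^3}; counting standard monomials gives mu = 7. Corank 2; j^3 = 2*s^3 is a perfect cube, so E-series; the 4-jet and mu = 7 give E_7.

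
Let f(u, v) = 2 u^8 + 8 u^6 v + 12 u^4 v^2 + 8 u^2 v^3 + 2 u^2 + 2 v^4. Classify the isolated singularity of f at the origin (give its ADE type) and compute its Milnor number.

Type A3, Milnor number mu = 3.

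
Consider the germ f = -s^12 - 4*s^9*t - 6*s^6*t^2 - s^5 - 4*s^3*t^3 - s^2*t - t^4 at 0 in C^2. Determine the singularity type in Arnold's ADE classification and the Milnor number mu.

Type D_{5}, Milnor number mu = 5.

The Hessian of f at 0 is [[0, 0], [0, 0]] with rank 0, so corank 2. A Groebner basis of the Jacobian ideal J(f) in C{s,t} is {s^3, s^2/4 + t^3, s*t}; counting standard monomials gives mu = 5. Corank 2; j^3 = -s^2*t has shape L^2 M (L != M), so D-series; mu = 5 gives D_5.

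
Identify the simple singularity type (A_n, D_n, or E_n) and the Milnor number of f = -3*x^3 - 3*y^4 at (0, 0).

The Hessian of f at 0 has rank 0. Corank 2; j^3 = -3*x^3 is a perfect cube, so E-series; the 4-jet and mu = 6 give E_6.

Type E6, Milnor number mu = 6.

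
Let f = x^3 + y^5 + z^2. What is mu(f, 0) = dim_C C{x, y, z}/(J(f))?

8

The Hessian of f at 0 has rank 1. Corank 2; j^3 = x^3 is a perfect cube, so E-series; the 5-jet and mu = 8 give E_8.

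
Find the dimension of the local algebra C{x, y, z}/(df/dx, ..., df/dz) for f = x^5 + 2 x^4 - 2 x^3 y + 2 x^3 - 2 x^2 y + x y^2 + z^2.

4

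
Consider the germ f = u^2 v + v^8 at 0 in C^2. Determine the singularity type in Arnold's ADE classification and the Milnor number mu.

Type D9, Milnor number mu = 9.

The Hessian of f at 0 is [[0, 0], [0, 0]] with rank 0, so corank 2. A Groebner basis of the Jacobian ideal J(f) in C{u,v} is {u^2/8 + v^7, u^3, u*v}; counting standard monomials gives mu = 9. Corank 2; j^3 = u^2*v has shape L^2 M (L != M), so D-series; mu = 9 gives D_9.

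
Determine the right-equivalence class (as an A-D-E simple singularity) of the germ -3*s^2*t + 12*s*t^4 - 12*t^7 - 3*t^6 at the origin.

D7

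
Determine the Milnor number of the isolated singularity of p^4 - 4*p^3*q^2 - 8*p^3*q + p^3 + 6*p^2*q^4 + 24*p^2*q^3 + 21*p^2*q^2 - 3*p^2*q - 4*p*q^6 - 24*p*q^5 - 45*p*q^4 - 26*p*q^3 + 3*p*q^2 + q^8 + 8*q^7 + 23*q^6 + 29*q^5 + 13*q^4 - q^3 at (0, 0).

6

The Hessian of f at 0 has rank 0. Corank 2; j^3 = (p - q)^3 is a perfect cube, so E-series; the 4-jet and mu = 6 give E_6.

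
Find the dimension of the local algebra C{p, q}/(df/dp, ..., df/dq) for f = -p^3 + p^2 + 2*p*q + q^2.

2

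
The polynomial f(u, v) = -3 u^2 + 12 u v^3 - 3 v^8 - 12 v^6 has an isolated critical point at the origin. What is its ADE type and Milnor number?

Type A_7, Milnor number mu = 7.

The Hessian of f at 0 is [[-6, 0], [0, 0]] with rank 1, so corank 1. A Groebner basis of the Jacobian ideal J(f) in C{u,v} is {u^3, u^2*v, -u/2 + v^3}; counting standard monomials gives mu = 7. Corank 1: A-series; mu = 7 gives A_7.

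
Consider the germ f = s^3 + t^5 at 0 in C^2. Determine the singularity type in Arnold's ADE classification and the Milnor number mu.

The Hessian of f at 0 has rank 0. Corank 2; j^3 = s^3 is a perfect cube, so E-series; the 5-jet and mu = 8 give E_8.

Type E8, Milnor number mu = 8.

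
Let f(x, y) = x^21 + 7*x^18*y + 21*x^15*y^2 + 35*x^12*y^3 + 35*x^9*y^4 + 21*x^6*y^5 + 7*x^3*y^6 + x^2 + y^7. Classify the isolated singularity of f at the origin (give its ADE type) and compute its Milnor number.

The Hessian of f at 0 has rank 1. Corank 1: A-series; mu = 6 gives A_6.

Type A_6, Milnor number mu = 6.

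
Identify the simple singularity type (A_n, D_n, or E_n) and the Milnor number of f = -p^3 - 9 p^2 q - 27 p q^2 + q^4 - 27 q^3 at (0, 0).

Type E_{6}, Milnor number mu = 6.

The Hessian of f at 0 has rank 0. Corank 2; j^3 = -(p + 3*q)^3 is a perfect cube, so E-series; the 4-jet and mu = 6 give E_6.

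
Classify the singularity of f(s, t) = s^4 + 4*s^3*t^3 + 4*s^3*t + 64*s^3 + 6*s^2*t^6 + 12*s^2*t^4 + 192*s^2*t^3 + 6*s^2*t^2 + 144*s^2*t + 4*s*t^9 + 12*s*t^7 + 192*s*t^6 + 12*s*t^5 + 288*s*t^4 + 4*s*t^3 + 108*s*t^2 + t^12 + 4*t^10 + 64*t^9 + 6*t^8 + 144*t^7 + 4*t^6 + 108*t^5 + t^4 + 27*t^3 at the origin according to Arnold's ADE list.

E_{6}

The Hessian of f at 0 is [[0, 0], [0, 0]] with rank 0, so corank 2. A Groebner basis of the Jacobian ideal J(f) in C{s,t} is {t^4, s*t^2 + 5*t^3/6, s^2 + 3*s*t/2 + 9*t^2/16}; counting standard monomials gives mu = 6. Corank 2; j^3 = (4*s + 3*t)^3 is a perfect cube, so E-series; the 4-jet and mu = 6 give E_6.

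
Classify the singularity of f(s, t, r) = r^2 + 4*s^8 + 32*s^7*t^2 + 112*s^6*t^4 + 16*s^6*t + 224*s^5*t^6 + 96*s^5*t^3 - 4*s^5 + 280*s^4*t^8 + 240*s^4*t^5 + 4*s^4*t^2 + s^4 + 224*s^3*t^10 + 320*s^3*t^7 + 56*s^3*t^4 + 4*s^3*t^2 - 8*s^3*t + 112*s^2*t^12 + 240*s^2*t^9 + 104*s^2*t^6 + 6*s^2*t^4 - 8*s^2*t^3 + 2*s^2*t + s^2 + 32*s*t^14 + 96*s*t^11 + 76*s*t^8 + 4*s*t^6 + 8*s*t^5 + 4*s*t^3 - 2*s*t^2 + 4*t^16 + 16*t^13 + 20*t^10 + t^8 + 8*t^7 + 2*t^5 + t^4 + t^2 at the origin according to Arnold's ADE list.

A_1

The Hessian of f at 0 has rank 3. Corank 0: nondegenerate Morse point, so A_1.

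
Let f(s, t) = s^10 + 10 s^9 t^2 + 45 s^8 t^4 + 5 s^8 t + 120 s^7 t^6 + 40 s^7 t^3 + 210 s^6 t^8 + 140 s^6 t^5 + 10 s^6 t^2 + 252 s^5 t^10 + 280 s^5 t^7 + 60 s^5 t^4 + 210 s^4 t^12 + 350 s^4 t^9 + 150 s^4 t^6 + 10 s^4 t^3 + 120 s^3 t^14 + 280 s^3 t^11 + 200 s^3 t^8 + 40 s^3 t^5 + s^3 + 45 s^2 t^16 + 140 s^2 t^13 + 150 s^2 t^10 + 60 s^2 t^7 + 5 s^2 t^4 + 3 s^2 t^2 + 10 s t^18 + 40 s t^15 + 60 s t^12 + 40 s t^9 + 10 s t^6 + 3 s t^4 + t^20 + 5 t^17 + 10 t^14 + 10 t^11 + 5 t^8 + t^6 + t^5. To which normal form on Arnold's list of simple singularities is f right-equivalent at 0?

E_8

The Hessian of f at 0 has rank 0. Corank 2; j^3 = s^3 is a perfect cube, so E-series; the 5-jet and mu = 8 give E_8.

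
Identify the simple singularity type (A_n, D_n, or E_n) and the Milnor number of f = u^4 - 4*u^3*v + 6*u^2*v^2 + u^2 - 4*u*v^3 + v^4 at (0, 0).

Type A3, Milnor number mu = 3.

The Hessian of f at 0 has rank 1. Corank 1: A-series; mu = 3 gives A_3.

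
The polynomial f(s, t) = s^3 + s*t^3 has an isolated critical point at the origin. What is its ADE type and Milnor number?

Type E_{7}, Milnor number mu = 7.

The Hessian of f at 0 is [[0, 0], [0, 0]] with rank 0, so corank 2. A Groebner basis of the Jacobian ideal J(f) in C{s,t} is {s^3, s*t^2, 3*s^2 + t^3}; counting standard monomials gives mu = 7. Corank 2; j^3 = s^3 is a perfect cube, so E-series; the 4-jet and mu = 7 give E_7.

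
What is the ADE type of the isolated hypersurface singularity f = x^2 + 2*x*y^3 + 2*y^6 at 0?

A_5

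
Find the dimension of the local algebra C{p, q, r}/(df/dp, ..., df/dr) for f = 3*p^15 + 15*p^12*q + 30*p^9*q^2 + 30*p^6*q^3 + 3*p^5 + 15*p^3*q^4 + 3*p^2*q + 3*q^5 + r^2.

The Hessian of f at 0 has rank 1. Corank 2; j^3 = 3*p^2*q has shape L^2 M (L != M), so D-series; mu = 6 gives D_6.

6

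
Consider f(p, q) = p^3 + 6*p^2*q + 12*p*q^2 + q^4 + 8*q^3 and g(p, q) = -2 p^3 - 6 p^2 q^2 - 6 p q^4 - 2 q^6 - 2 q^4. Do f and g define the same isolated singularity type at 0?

Yes.

The Hessian of f at 0 is [[0, 0], [0, 0]] with rank 0, so corank 2. A Groebner basis of the Jacobian ideal J(f) in C{p,q} is {q^3, p^2 + 4*p*q + 4*q^2}; counting standard monomials gives mu = 6. Corank 2; j^3 = (p + 2*q)^3 is a perfect cube, so E-series; the 4-jet and mu = 6 give E_6. The Hessian of g at 0 is [[0, 0], [0, 0]] with rank 0, so corank 2. A Groebner basis of the Jacobian ideal J(g) in C{p,q} is {p^3, p^2*q, p^2/2 + p*q^2, q^3}; counting standard monomials gives mu = 6. Corank 2; j^3 = -2*p^3 is a perfect cube, so E-series; the 4-jet and mu = 6 give E_6. Both have type E_6, hence right-equivalent.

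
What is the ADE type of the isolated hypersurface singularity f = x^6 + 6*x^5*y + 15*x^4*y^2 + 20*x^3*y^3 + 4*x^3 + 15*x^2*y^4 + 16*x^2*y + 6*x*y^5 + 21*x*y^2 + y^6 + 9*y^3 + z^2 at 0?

D7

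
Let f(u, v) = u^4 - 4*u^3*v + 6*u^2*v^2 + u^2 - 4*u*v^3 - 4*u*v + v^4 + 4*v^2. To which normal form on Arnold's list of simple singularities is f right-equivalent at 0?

The Hessian of f at 0 is [[2, -4], [-4, 8]] with rank 1, so corank 1. A Groebner basis of the Jacobian ideal J(f) in C{u,v} is {v^3, u - 2*v}; counting standard monomials gives mu = 3. Corank 1: A-series; mu = 3 gives A_3.

A_{3}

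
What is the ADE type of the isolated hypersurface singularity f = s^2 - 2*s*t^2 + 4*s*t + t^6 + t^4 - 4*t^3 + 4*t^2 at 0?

A_{5}

The Hessian of f at 0 is [[2, 4], [4, 8]] with rank 1, so corank 1. A Groebner basis of the Jacobian ideal J(f) in C{s,t} is {s^3 - 12*s^2 - 40*s*t - 32*s - 64*t, s^2*t + 4*s^2 + 12*s*t + 8*s + 16*t, -s + t^2 - 2*t}; counting standard monomials gives mu = 5. Corank 1: A-series; mu = 5 gives A_5.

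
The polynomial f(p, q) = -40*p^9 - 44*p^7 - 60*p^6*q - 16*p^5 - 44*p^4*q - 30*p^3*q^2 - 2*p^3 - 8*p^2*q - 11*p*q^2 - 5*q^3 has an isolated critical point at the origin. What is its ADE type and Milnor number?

The Hessian of f at 0 has rank 0. Corank 2; j^3 = -(p + q)*(2*p^2 + 6*p*q + 5*q^2) splits into three distinct lines over C (the quadratic factor has nonzero discriminant), so D_4.

Type D_{4}, Milnor number mu = 4.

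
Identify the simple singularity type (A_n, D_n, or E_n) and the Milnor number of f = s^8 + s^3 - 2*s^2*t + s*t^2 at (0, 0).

Type D9, Milnor number mu = 9.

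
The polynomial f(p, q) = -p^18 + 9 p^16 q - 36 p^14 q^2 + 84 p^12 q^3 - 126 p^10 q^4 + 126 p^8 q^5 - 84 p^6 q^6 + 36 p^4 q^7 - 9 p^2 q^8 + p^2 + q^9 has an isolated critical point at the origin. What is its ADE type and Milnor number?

Type A8, Milnor number mu = 8.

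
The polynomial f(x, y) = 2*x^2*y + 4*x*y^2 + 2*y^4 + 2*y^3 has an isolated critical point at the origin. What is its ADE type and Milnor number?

The Hessian of f at 0 has rank 0. Corank 2; j^3 = 2*y*(x + y)^2 has shape L^2 M (L != M), so D-series; mu = 5 gives D_5.

Type D_{5}, Milnor number mu = 5.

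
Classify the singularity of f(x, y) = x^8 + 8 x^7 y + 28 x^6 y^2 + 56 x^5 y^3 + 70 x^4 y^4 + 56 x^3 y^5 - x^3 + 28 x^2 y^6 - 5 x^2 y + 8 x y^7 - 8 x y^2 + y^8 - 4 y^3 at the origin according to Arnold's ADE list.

D9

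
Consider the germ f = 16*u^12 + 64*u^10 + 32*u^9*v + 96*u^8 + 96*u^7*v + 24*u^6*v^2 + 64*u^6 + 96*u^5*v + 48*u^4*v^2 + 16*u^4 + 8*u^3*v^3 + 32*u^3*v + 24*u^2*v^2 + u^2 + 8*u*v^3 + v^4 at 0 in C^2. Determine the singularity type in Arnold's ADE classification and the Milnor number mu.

The Hessian of f at 0 is [[2, 0], [0, 0]] with rank 1, so corank 1. A Groebner basis of the Jacobian ideal J(f) in C{u,v} is {v^3, u}; counting standard monomials gives mu = 3. Corank 1: A-series; mu = 3 gives A_3.

Type A3, Milnor number mu = 3.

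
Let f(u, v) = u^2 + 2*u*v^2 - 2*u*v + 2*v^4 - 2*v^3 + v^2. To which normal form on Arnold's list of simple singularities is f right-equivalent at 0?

The Hessian of f at 0 is [[2, -2], [-2, 2]] with rank 1, so corank 1. A Groebner basis of the Jacobian ideal J(f) in C{u,v} is {u^2 + u - v, u*v + u - v, u + v^2 - v}; counting standard monomials gives mu = 3. Corank 1: A-series; mu = 3 gives A_3.

A3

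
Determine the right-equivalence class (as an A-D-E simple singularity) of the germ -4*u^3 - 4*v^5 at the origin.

E8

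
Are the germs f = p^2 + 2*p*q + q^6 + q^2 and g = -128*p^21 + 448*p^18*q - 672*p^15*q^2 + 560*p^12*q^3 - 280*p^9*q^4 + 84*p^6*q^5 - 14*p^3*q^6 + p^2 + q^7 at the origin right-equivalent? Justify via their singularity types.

The Hessian of f at 0 is [[2, 2], [2, 2]] with rank 1, so corank 1. A Groebner basis of the Jacobian ideal J(f) in C{p,q} is {q^5, p + q}; counting standard monomials gives mu = 5. Corank 1: A-series; mu = 5 gives A_5. The Hessian of g at 0 is [[2, 0], [0, 0]] with rank 1, so corank 1. A Groebner basis of the Jacobian ideal J(g) in C{p,q} is {q^6, p}; counting standard monomials gives mu = 6. Corank 1: A-series; mu = 6 gives A_6. f is A_5 but g is A_6, hence not right-equivalent.

No.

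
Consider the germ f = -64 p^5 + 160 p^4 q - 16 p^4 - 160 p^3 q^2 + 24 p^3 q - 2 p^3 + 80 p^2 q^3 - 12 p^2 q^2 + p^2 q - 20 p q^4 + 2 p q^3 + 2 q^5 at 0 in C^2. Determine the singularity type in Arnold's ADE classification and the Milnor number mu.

The Hessian of f at 0 is [[0, 0], [0, 0]] with rank 0, so corank 2. A Groebner basis of the Jacobian ideal J(f) in C{p,q} is {p^3, p^2*q, -p^2/4 + p*q^2, -7*p^2/2 + p*q + q^3}; counting standard monomials gives mu = 6. Corank 2; j^3 = -p^2*(2*p - q) has shape L^2 M (L != M), so D-series; mu = 6 gives D_6.

Type D_{6}, Milnor number mu = 6.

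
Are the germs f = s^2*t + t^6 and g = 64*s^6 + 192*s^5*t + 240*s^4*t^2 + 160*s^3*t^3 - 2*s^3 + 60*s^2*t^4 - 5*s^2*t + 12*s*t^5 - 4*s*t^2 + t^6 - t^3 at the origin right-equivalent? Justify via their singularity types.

Yes.

The Hessian of f at 0 is [[0, 0], [0, 0]] with rank 0, so corank 2. A Groebner basis of the Jacobian ideal J(f) in C{s,t} is {s^2/6 + t^5, s^3, s*t}; counting standard monomials gives mu = 7. Corank 2; j^3 = s^2*t has shape L^2 M (L != M), so D-series; mu = 7 gives D_7. The Hessian of g at 0 is [[0, 0], [0, 0]] with rank 0, so corank 2. A Groebner basis of the Jacobian ideal J(g) in C{s,t} is {s*t/12 + t^5 + t^2/12, s*t^2 + t^3, s^2 + 3*s*t/2 + t^2/2}; counting standard monomials gives mu = 7. Corank 2; j^3 = -(s + t)^2*(2*s + t) has shape L^2 M (L != M), so D-series; mu = 7 gives D_7. Both have type D_7, hence right-equivalent.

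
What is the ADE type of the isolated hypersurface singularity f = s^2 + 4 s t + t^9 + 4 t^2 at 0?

A_{8}

The Hessian of f at 0 is [[2, 4], [4, 8]] with rank 1, so corank 1. A Groebner basis of the Jacobian ideal J(f) in C{s,t} is {t^8, s + 2*t}; counting standard monomials gives mu = 8. Corank 1: A-series; mu = 8 gives A_8.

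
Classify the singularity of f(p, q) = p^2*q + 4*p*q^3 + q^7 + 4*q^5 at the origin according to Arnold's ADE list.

D_{8}

The Hessian of f at 0 is [[0, 0], [0, 0]] with rank 0, so corank 2. A Groebner basis of the Jacobian ideal J(f) in C{p,q} is {p^2*q^2 + 4*p^2/7 + 8*p*q^2/7, p^3 - 8*p^2/7 - 16*p*q^2/7, p*q/2 + q^3}; counting standard monomials gives mu = 8. Corank 2; j^3 = p^2*q has shape L^2 M (L != M), so D-series; mu = 8 gives D_8.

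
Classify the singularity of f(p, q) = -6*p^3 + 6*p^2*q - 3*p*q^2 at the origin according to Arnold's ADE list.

D_4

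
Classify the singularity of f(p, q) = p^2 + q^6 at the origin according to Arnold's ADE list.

A5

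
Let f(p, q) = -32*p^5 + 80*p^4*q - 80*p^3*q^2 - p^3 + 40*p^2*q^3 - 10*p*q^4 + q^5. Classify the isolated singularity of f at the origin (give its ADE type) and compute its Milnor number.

The Hessian of f at 0 is [[0, 0], [0, 0]] with rank 0, so corank 2. A Groebner basis of the Jacobian ideal J(f) in C{p,q} is {q^5, p*q^3 - q^4/8, p^2}; counting standard monomials gives mu = 8. Corank 2; j^3 = -p^3 is a perfect cube, so E-series; the 5-jet and mu = 8 give E_8.

Type E8, Milnor number mu = 8.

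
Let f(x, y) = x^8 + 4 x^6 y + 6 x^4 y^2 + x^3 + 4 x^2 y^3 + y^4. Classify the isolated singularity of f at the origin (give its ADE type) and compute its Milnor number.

The Hessian of f at 0 has rank 0. Corank 2; j^3 = x^3 is a perfect cube, so E-series; the 4-jet and mu = 6 give E_6.

Type E_6, Milnor number mu = 6.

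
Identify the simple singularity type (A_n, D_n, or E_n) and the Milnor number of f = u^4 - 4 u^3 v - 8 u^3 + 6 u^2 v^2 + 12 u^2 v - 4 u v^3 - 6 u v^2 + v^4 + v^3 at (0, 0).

The Hessian of f at 0 has rank 0. Corank 2; j^3 = -(2*u - v)^3 is a perfect cube, so E-series; the 4-jet and mu = 6 give E_6.

Type E_6, Milnor number mu = 6.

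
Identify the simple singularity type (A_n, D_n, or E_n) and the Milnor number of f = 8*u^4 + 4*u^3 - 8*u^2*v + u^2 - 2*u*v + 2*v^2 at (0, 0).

Type A_{1}, Milnor number mu = 1.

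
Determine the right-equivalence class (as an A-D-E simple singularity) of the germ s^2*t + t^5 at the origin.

The Hessian of f at 0 has rank 0. Corank 2; j^3 = s^2*t has shape L^2 M (L != M), so D-series; mu = 6 gives D_6.

D_6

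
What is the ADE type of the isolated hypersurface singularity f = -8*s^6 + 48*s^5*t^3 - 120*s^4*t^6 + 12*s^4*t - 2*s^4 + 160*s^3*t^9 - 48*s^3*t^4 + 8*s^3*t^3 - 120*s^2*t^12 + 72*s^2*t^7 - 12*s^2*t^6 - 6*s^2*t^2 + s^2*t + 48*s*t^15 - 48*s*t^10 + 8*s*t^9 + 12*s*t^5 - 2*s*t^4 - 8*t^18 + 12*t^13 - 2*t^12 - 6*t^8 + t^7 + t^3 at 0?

The Hessian of f at 0 has rank 0. Corank 2; j^3 = t*(s^2 + t^2) splits into three distinct lines over C (the quadratic factor has nonzero discriminant), so D_4.

D_{4}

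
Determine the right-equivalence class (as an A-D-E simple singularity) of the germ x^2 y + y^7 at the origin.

The Hessian of f at 0 has rank 0. Corank 2; j^3 = x^2*y has shape L^2 M (L != M), so D-series; mu = 8 gives D_8.

D_8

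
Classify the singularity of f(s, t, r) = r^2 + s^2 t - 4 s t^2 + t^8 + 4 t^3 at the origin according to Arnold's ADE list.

The Hessian of f at 0 is [[0, 0, 0], [0, 0, 0], [0, 0, 2]] with rank 1, so corank 2. A Groebner basis of the Jacobian ideal J(f) in C{s,t,r} is {s^2/8 + t^7 - t^2/2, s^3 - 8*t^3, s*t - 2*t^2, r}; counting standard monomials gives mu = 9. Corank 2; j^3 = t*(s - 2*t)^2 has shape L^2 M (L != M), so D-series; mu = 9 gives D_9.

D9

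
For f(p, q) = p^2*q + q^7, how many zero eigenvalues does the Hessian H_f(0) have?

2

Hessian at 0 has rank 0.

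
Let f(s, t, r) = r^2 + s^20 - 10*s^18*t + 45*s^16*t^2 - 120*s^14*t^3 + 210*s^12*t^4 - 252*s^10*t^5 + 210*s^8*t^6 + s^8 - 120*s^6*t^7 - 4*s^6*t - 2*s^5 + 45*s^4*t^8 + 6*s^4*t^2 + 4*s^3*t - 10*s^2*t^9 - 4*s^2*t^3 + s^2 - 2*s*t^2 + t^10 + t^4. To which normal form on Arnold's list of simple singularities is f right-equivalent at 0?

The Hessian of f at 0 has rank 2. Corank 1: A-series; mu = 9 gives A_9.

A_9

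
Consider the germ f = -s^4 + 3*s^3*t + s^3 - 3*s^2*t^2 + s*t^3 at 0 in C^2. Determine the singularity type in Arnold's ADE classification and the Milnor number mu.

Type E_7, Milnor number mu = 7.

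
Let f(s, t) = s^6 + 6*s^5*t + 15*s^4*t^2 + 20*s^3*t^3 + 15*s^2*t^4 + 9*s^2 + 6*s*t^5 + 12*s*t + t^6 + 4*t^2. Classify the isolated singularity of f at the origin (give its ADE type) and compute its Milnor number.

Type A_{5}, Milnor number mu = 5.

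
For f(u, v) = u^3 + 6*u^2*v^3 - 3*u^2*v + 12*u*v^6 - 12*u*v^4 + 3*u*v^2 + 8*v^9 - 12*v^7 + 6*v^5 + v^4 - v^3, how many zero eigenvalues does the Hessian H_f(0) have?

Hessian at 0 has rank 0.

2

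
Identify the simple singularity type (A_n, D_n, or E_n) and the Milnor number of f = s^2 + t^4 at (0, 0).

The Hessian of f at 0 is [[2, 0], [0, 0]] with rank 1, so corank 1. A Groebner basis of the Jacobian ideal J(f) in C{s,t} is {t^3, s}; counting standard monomials gives mu = 3. Corank 1: A-series; mu = 3 gives A_3.

Type A_3, Milnor number mu = 3.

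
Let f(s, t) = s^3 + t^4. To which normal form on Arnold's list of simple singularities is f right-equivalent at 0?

The Hessian of f at 0 has rank 0. Corank 2; j^3 = s^3 is a perfect cube, so E-series; the 4-jet and mu = 6 give E_6.

E_{6}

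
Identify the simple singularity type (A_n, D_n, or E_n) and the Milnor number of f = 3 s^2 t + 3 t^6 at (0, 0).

Type D_{7}, Milnor number mu = 7.

The Hessian of f at 0 is [[0, 0], [0, 0]] with rank 0, so corank 2. A Groebner basis of the Jacobian ideal J(f) in C{s,t} is {s^2/6 + t^5, s^3, s*t}; counting standard monomials gives mu = 7. Corank 2; j^3 = 3*s^2*t has shape L^2 M (L != M), so D-series; mu = 7 gives D_7.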